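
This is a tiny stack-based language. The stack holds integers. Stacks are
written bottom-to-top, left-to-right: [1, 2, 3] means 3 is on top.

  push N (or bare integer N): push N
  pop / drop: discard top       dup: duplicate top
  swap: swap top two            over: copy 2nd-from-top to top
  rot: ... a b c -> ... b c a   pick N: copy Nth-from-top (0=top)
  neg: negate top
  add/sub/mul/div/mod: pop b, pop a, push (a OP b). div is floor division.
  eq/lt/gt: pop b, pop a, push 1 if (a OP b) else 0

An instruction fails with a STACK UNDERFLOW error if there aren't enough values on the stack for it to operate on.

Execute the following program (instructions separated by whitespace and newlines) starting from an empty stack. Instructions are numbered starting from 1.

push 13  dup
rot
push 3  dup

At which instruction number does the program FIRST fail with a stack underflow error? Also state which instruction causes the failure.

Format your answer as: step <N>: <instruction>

Answer: step 3: rot

Derivation:
Step 1 ('push 13'): stack = [13], depth = 1
Step 2 ('dup'): stack = [13, 13], depth = 2
Step 3 ('rot'): needs 3 value(s) but depth is 2 — STACK UNDERFLOW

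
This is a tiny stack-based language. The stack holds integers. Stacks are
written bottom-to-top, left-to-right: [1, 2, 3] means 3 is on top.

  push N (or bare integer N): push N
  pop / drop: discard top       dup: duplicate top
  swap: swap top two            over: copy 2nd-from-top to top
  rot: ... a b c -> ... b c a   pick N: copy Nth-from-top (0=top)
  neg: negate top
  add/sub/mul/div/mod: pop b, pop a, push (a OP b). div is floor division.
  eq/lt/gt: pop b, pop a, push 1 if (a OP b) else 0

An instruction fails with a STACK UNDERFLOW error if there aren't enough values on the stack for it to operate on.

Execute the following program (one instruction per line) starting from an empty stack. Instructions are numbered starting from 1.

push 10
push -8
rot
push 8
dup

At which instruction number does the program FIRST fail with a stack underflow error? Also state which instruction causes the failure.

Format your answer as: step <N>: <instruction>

Step 1 ('push 10'): stack = [10], depth = 1
Step 2 ('push -8'): stack = [10, -8], depth = 2
Step 3 ('rot'): needs 3 value(s) but depth is 2 — STACK UNDERFLOW

Answer: step 3: rot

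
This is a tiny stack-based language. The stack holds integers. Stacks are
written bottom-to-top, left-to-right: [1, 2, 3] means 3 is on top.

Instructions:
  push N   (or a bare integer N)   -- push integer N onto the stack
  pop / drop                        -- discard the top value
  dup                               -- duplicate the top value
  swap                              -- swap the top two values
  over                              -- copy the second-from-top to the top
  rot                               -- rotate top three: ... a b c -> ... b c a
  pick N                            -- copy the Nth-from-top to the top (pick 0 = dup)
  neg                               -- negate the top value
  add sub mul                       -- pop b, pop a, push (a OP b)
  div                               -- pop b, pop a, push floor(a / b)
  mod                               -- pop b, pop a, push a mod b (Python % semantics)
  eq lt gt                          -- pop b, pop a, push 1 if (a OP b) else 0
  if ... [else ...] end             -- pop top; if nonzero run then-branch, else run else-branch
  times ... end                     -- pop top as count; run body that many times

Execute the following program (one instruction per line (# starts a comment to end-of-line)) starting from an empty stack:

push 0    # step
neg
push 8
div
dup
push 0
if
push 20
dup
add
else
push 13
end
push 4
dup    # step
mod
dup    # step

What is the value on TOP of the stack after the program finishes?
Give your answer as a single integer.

Answer: 0

Derivation:
After 'push 0': [0]
After 'neg': [0]
After 'push 8': [0, 8]
After 'div': [0]
After 'dup': [0, 0]
After 'push 0': [0, 0, 0]
After 'if': [0, 0]
After 'push 13': [0, 0, 13]
After 'push 4': [0, 0, 13, 4]
After 'dup': [0, 0, 13, 4, 4]
After 'mod': [0, 0, 13, 0]
After 'dup': [0, 0, 13, 0, 0]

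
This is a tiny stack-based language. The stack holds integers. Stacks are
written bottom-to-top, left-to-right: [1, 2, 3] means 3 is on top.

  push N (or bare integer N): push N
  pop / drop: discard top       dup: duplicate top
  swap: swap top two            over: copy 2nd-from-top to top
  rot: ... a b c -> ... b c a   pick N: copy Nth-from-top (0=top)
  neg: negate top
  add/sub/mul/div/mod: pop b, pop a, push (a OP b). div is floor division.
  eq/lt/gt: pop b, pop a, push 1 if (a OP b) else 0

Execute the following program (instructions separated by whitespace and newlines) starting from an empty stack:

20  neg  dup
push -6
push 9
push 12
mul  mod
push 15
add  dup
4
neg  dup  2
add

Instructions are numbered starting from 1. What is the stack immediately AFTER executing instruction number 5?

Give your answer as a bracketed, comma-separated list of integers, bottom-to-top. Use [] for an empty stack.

Step 1 ('20'): [20]
Step 2 ('neg'): [-20]
Step 3 ('dup'): [-20, -20]
Step 4 ('push -6'): [-20, -20, -6]
Step 5 ('push 9'): [-20, -20, -6, 9]

Answer: [-20, -20, -6, 9]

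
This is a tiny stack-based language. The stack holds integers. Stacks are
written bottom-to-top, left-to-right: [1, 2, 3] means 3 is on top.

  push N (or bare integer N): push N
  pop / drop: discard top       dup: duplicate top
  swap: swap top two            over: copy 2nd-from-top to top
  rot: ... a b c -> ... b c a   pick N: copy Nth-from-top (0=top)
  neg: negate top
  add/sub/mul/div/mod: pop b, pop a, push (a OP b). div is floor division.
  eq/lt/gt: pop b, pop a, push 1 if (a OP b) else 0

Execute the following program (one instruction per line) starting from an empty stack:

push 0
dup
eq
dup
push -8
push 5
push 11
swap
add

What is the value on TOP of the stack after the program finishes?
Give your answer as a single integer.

Answer: 16

Derivation:
After 'push 0': [0]
After 'dup': [0, 0]
After 'eq': [1]
After 'dup': [1, 1]
After 'push -8': [1, 1, -8]
After 'push 5': [1, 1, -8, 5]
After 'push 11': [1, 1, -8, 5, 11]
After 'swap': [1, 1, -8, 11, 5]
After 'add': [1, 1, -8, 16]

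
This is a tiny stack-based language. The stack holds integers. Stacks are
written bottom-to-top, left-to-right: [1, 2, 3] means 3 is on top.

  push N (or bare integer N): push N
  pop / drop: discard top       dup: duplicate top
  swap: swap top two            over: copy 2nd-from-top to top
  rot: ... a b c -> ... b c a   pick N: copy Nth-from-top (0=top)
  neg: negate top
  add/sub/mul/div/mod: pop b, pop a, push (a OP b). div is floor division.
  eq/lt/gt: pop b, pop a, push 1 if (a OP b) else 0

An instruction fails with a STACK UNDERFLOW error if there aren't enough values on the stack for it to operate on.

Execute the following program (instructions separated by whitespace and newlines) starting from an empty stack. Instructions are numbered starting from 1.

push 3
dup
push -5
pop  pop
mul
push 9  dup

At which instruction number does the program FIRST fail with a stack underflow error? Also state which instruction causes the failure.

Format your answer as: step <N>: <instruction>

Step 1 ('push 3'): stack = [3], depth = 1
Step 2 ('dup'): stack = [3, 3], depth = 2
Step 3 ('push -5'): stack = [3, 3, -5], depth = 3
Step 4 ('pop'): stack = [3, 3], depth = 2
Step 5 ('pop'): stack = [3], depth = 1
Step 6 ('mul'): needs 2 value(s) but depth is 1 — STACK UNDERFLOW

Answer: step 6: mul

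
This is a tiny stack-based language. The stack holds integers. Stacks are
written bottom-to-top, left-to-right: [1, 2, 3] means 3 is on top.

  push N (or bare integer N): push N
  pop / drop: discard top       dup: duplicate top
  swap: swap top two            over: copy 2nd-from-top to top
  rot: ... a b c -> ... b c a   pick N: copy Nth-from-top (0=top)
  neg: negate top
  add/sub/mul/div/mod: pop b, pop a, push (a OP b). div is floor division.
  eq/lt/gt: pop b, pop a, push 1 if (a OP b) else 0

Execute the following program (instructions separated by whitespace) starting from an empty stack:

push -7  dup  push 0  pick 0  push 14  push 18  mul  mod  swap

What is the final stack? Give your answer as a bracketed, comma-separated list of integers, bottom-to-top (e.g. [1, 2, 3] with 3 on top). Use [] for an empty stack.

After 'push -7': [-7]
After 'dup': [-7, -7]
After 'push 0': [-7, -7, 0]
After 'pick 0': [-7, -7, 0, 0]
After 'push 14': [-7, -7, 0, 0, 14]
After 'push 18': [-7, -7, 0, 0, 14, 18]
After 'mul': [-7, -7, 0, 0, 252]
After 'mod': [-7, -7, 0, 0]
After 'swap': [-7, -7, 0, 0]

Answer: [-7, -7, 0, 0]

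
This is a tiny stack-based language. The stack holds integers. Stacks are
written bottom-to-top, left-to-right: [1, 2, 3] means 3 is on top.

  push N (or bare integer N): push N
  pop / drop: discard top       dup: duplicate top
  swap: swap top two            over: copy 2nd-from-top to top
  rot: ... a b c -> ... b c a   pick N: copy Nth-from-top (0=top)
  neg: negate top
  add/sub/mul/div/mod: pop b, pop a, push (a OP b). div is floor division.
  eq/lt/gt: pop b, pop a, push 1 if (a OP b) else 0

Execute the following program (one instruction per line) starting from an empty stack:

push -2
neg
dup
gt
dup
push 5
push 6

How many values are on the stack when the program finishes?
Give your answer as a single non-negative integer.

Answer: 4

Derivation:
After 'push -2': stack = [-2] (depth 1)
After 'neg': stack = [2] (depth 1)
After 'dup': stack = [2, 2] (depth 2)
After 'gt': stack = [0] (depth 1)
After 'dup': stack = [0, 0] (depth 2)
After 'push 5': stack = [0, 0, 5] (depth 3)
After 'push 6': stack = [0, 0, 5, 6] (depth 4)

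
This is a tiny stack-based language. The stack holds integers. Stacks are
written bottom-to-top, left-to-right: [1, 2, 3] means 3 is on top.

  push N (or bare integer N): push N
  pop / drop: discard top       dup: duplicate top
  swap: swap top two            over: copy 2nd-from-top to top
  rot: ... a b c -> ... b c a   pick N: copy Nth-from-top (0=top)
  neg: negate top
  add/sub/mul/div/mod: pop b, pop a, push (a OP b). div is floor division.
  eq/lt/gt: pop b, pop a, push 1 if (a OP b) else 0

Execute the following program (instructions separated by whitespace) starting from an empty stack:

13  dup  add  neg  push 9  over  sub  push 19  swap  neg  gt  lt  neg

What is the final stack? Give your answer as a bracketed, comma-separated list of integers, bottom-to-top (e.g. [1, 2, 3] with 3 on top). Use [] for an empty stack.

Answer: [-1]

Derivation:
After 'push 13': [13]
After 'dup': [13, 13]
After 'add': [26]
After 'neg': [-26]
After 'push 9': [-26, 9]
After 'over': [-26, 9, -26]
After 'sub': [-26, 35]
After 'push 19': [-26, 35, 19]
After 'swap': [-26, 19, 35]
After 'neg': [-26, 19, -35]
After 'gt': [-26, 1]
After 'lt': [1]
After 'neg': [-1]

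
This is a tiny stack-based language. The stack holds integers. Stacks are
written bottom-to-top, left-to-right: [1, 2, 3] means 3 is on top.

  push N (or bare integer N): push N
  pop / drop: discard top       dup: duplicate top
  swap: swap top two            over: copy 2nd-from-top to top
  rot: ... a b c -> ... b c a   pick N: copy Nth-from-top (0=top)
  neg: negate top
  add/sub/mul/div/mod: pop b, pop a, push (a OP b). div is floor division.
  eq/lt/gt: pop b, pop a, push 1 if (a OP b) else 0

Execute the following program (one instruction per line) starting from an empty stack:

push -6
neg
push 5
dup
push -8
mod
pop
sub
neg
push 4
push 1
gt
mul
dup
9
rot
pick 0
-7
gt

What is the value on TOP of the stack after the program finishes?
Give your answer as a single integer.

After 'push -6': [-6]
After 'neg': [6]
After 'push 5': [6, 5]
After 'dup': [6, 5, 5]
After 'push -8': [6, 5, 5, -8]
After 'mod': [6, 5, -3]
After 'pop': [6, 5]
After 'sub': [1]
After 'neg': [-1]
After 'push 4': [-1, 4]
After 'push 1': [-1, 4, 1]
After 'gt': [-1, 1]
After 'mul': [-1]
After 'dup': [-1, -1]
After 'push 9': [-1, -1, 9]
After 'rot': [-1, 9, -1]
After 'pick 0': [-1, 9, -1, -1]
After 'push -7': [-1, 9, -1, -1, -7]
After 'gt': [-1, 9, -1, 1]

Answer: 1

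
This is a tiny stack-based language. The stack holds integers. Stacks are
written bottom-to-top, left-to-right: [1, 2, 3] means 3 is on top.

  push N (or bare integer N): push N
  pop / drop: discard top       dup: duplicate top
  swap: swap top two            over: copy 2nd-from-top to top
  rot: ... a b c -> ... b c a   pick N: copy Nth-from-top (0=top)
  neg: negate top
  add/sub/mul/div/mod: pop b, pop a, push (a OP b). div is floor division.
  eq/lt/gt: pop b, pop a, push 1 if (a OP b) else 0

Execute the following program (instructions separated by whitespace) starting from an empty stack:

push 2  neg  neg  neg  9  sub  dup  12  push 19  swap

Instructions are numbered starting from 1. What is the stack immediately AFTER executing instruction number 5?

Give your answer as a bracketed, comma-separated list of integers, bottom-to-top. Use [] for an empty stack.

Answer: [-2, 9]

Derivation:
Step 1 ('push 2'): [2]
Step 2 ('neg'): [-2]
Step 3 ('neg'): [2]
Step 4 ('neg'): [-2]
Step 5 ('9'): [-2, 9]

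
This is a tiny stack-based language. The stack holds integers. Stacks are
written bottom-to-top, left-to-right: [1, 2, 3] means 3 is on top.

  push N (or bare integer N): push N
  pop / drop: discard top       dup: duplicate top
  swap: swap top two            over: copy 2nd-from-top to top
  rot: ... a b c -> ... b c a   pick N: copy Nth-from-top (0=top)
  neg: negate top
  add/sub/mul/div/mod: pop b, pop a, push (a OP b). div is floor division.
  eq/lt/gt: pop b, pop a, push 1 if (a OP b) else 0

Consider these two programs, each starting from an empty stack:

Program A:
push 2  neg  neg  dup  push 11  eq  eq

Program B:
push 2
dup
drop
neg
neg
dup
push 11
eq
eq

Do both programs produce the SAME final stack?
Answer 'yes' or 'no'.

Answer: yes

Derivation:
Program A trace:
  After 'push 2': [2]
  After 'neg': [-2]
  After 'neg': [2]
  After 'dup': [2, 2]
  After 'push 11': [2, 2, 11]
  After 'eq': [2, 0]
  After 'eq': [0]
Program A final stack: [0]

Program B trace:
  After 'push 2': [2]
  After 'dup': [2, 2]
  After 'drop': [2]
  After 'neg': [-2]
  After 'neg': [2]
  After 'dup': [2, 2]
  After 'push 11': [2, 2, 11]
  After 'eq': [2, 0]
  After 'eq': [0]
Program B final stack: [0]
Same: yes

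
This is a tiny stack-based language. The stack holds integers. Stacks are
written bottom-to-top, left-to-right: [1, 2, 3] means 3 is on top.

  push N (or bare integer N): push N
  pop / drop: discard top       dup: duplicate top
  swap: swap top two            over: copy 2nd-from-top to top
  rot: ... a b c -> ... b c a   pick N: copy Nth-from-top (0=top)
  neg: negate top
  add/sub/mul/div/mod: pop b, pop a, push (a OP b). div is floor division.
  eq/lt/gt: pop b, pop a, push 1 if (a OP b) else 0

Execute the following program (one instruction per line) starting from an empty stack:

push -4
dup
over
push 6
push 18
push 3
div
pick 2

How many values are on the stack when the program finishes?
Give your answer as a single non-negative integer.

Answer: 6

Derivation:
After 'push -4': stack = [-4] (depth 1)
After 'dup': stack = [-4, -4] (depth 2)
After 'over': stack = [-4, -4, -4] (depth 3)
After 'push 6': stack = [-4, -4, -4, 6] (depth 4)
After 'push 18': stack = [-4, -4, -4, 6, 18] (depth 5)
After 'push 3': stack = [-4, -4, -4, 6, 18, 3] (depth 6)
After 'div': stack = [-4, -4, -4, 6, 6] (depth 5)
After 'pick 2': stack = [-4, -4, -4, 6, 6, -4] (depth 6)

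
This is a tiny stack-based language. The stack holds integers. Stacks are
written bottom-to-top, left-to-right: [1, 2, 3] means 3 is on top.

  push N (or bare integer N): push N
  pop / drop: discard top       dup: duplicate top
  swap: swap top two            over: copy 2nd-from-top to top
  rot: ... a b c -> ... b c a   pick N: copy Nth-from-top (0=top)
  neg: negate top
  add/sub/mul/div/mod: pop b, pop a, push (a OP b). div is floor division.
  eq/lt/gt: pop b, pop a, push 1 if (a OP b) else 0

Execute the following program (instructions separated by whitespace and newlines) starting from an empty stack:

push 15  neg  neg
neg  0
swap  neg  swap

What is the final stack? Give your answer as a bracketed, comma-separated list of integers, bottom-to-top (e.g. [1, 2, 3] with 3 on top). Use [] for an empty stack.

After 'push 15': [15]
After 'neg': [-15]
After 'neg': [15]
After 'neg': [-15]
After 'push 0': [-15, 0]
After 'swap': [0, -15]
After 'neg': [0, 15]
After 'swap': [15, 0]

Answer: [15, 0]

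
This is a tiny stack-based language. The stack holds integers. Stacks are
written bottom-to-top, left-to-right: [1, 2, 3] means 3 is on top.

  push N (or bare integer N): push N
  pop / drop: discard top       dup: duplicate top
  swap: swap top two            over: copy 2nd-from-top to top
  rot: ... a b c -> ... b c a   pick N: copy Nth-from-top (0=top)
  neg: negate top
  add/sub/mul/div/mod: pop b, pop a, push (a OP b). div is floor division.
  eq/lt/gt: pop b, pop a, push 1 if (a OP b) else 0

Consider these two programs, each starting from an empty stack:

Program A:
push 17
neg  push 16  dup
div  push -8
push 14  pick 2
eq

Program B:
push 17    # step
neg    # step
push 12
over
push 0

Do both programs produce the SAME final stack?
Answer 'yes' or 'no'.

Answer: no

Derivation:
Program A trace:
  After 'push 17': [17]
  After 'neg': [-17]
  After 'push 16': [-17, 16]
  After 'dup': [-17, 16, 16]
  After 'div': [-17, 1]
  After 'push -8': [-17, 1, -8]
  After 'push 14': [-17, 1, -8, 14]
  After 'pick 2': [-17, 1, -8, 14, 1]
  After 'eq': [-17, 1, -8, 0]
Program A final stack: [-17, 1, -8, 0]

Program B trace:
  After 'push 17': [17]
  After 'neg': [-17]
  After 'push 12': [-17, 12]
  After 'over': [-17, 12, -17]
  After 'push 0': [-17, 12, -17, 0]
Program B final stack: [-17, 12, -17, 0]
Same: no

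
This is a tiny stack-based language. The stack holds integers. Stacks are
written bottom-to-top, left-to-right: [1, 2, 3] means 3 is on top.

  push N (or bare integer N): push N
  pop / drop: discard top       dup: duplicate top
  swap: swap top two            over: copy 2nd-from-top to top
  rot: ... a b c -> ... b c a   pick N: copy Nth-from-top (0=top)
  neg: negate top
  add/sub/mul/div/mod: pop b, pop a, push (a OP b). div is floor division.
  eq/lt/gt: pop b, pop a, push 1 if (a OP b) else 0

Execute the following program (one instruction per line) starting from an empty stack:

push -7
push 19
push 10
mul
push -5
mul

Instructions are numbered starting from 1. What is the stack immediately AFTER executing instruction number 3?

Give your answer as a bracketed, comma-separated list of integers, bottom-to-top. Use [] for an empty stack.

Step 1 ('push -7'): [-7]
Step 2 ('push 19'): [-7, 19]
Step 3 ('push 10'): [-7, 19, 10]

Answer: [-7, 19, 10]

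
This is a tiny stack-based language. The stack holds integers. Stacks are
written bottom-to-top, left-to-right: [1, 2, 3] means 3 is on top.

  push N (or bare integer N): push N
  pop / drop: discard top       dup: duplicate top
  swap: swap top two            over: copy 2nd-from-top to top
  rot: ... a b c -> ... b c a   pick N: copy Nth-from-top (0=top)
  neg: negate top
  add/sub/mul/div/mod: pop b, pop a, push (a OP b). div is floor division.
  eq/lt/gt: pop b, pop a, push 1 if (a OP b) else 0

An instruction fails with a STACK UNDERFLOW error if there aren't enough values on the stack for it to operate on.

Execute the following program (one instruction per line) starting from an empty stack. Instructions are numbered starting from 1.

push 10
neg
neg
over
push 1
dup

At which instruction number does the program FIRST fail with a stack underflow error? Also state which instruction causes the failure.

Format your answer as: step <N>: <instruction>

Step 1 ('push 10'): stack = [10], depth = 1
Step 2 ('neg'): stack = [-10], depth = 1
Step 3 ('neg'): stack = [10], depth = 1
Step 4 ('over'): needs 2 value(s) but depth is 1 — STACK UNDERFLOW

Answer: step 4: over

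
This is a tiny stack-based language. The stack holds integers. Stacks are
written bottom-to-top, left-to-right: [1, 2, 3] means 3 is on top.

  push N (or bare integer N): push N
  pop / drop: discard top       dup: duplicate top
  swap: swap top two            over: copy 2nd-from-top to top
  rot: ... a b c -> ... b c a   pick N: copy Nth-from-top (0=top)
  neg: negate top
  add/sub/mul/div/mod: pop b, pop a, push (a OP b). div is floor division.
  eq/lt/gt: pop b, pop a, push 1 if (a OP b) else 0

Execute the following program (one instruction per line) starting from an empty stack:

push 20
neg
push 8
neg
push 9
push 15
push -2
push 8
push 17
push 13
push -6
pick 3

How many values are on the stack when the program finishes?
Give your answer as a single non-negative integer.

After 'push 20': stack = [20] (depth 1)
After 'neg': stack = [-20] (depth 1)
After 'push 8': stack = [-20, 8] (depth 2)
After 'neg': stack = [-20, -8] (depth 2)
After 'push 9': stack = [-20, -8, 9] (depth 3)
After 'push 15': stack = [-20, -8, 9, 15] (depth 4)
After 'push -2': stack = [-20, -8, 9, 15, -2] (depth 5)
After 'push 8': stack = [-20, -8, 9, 15, -2, 8] (depth 6)
After 'push 17': stack = [-20, -8, 9, 15, -2, 8, 17] (depth 7)
After 'push 13': stack = [-20, -8, 9, 15, -2, 8, 17, 13] (depth 8)
After 'push -6': stack = [-20, -8, 9, 15, -2, 8, 17, 13, -6] (depth 9)
After 'pick 3': stack = [-20, -8, 9, 15, -2, 8, 17, 13, -6, 8] (depth 10)

Answer: 10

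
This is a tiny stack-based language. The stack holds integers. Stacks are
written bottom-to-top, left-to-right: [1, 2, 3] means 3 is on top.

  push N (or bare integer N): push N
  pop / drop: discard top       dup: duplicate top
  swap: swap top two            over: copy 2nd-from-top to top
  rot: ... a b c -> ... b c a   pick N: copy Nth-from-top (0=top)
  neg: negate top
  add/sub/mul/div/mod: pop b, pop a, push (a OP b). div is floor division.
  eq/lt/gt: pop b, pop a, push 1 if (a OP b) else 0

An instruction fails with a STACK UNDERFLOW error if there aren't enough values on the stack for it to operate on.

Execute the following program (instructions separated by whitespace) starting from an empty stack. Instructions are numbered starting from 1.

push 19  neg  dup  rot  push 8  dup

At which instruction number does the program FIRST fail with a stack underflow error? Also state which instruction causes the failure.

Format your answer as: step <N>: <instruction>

Step 1 ('push 19'): stack = [19], depth = 1
Step 2 ('neg'): stack = [-19], depth = 1
Step 3 ('dup'): stack = [-19, -19], depth = 2
Step 4 ('rot'): needs 3 value(s) but depth is 2 — STACK UNDERFLOW

Answer: step 4: rot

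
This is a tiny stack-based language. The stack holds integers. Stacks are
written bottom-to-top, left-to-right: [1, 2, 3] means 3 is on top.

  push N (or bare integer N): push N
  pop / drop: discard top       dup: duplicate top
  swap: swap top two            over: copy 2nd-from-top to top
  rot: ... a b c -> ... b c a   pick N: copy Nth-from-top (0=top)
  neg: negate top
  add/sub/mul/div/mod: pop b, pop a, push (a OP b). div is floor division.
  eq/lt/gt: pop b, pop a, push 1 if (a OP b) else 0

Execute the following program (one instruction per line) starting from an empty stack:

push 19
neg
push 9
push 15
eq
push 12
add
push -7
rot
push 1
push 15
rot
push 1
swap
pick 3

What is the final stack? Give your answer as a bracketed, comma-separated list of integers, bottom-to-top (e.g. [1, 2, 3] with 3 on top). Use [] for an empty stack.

Answer: [12, -7, 1, 15, 1, -19, 1]

Derivation:
After 'push 19': [19]
After 'neg': [-19]
After 'push 9': [-19, 9]
After 'push 15': [-19, 9, 15]
After 'eq': [-19, 0]
After 'push 12': [-19, 0, 12]
After 'add': [-19, 12]
After 'push -7': [-19, 12, -7]
After 'rot': [12, -7, -19]
After 'push 1': [12, -7, -19, 1]
After 'push 15': [12, -7, -19, 1, 15]
After 'rot': [12, -7, 1, 15, -19]
After 'push 1': [12, -7, 1, 15, -19, 1]
After 'swap': [12, -7, 1, 15, 1, -19]
After 'pick 3': [12, -7, 1, 15, 1, -19, 1]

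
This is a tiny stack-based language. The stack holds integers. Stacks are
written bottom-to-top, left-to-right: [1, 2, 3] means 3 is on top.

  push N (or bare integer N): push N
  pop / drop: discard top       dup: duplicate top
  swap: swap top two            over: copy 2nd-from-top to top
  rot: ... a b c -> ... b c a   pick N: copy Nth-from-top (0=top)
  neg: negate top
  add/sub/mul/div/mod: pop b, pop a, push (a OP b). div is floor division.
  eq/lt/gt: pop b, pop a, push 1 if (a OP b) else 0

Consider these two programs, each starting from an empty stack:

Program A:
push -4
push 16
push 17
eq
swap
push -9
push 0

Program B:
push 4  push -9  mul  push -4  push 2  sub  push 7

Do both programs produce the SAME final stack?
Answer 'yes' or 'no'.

Program A trace:
  After 'push -4': [-4]
  After 'push 16': [-4, 16]
  After 'push 17': [-4, 16, 17]
  After 'eq': [-4, 0]
  After 'swap': [0, -4]
  After 'push -9': [0, -4, -9]
  After 'push 0': [0, -4, -9, 0]
Program A final stack: [0, -4, -9, 0]

Program B trace:
  After 'push 4': [4]
  After 'push -9': [4, -9]
  After 'mul': [-36]
  After 'push -4': [-36, -4]
  After 'push 2': [-36, -4, 2]
  After 'sub': [-36, -6]
  After 'push 7': [-36, -6, 7]
Program B final stack: [-36, -6, 7]
Same: no

Answer: no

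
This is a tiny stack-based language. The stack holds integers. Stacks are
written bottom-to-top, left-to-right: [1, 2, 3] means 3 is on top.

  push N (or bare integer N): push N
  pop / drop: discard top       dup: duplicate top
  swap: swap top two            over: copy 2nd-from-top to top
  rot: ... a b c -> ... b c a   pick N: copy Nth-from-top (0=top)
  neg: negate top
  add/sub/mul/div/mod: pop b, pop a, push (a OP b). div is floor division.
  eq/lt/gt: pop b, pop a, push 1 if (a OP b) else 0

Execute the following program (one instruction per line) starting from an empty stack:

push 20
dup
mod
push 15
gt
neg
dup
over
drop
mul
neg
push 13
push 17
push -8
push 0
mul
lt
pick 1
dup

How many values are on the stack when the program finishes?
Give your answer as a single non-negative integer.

After 'push 20': stack = [20] (depth 1)
After 'dup': stack = [20, 20] (depth 2)
After 'mod': stack = [0] (depth 1)
After 'push 15': stack = [0, 15] (depth 2)
After 'gt': stack = [0] (depth 1)
After 'neg': stack = [0] (depth 1)
After 'dup': stack = [0, 0] (depth 2)
After 'over': stack = [0, 0, 0] (depth 3)
After 'drop': stack = [0, 0] (depth 2)
After 'mul': stack = [0] (depth 1)
After 'neg': stack = [0] (depth 1)
After 'push 13': stack = [0, 13] (depth 2)
After 'push 17': stack = [0, 13, 17] (depth 3)
After 'push -8': stack = [0, 13, 17, -8] (depth 4)
After 'push 0': stack = [0, 13, 17, -8, 0] (depth 5)
After 'mul': stack = [0, 13, 17, 0] (depth 4)
After 'lt': stack = [0, 13, 0] (depth 3)
After 'pick 1': stack = [0, 13, 0, 13] (depth 4)
After 'dup': stack = [0, 13, 0, 13, 13] (depth 5)

Answer: 5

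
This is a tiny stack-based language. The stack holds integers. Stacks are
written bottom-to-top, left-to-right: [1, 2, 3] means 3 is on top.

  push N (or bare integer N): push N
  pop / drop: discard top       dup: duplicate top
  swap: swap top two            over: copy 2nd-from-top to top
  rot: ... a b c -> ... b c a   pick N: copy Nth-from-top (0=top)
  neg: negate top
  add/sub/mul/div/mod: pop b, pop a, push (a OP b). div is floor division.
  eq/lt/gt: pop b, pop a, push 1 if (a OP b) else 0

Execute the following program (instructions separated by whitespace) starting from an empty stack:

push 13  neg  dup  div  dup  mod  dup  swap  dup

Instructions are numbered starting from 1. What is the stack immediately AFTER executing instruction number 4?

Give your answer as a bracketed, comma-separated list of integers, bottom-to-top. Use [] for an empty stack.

Step 1 ('push 13'): [13]
Step 2 ('neg'): [-13]
Step 3 ('dup'): [-13, -13]
Step 4 ('div'): [1]

Answer: [1]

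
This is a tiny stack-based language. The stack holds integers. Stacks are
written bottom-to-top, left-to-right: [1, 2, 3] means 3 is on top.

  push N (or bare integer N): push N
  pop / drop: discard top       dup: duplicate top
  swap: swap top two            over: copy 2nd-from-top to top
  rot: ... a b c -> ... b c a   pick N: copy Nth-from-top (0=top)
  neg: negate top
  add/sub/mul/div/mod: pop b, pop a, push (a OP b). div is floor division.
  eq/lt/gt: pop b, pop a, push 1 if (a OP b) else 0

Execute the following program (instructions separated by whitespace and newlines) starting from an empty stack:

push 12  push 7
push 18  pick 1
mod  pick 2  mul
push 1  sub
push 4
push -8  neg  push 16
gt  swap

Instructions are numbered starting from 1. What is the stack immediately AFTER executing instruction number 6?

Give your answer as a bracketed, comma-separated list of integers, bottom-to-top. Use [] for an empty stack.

Step 1 ('push 12'): [12]
Step 2 ('push 7'): [12, 7]
Step 3 ('push 18'): [12, 7, 18]
Step 4 ('pick 1'): [12, 7, 18, 7]
Step 5 ('mod'): [12, 7, 4]
Step 6 ('pick 2'): [12, 7, 4, 12]

Answer: [12, 7, 4, 12]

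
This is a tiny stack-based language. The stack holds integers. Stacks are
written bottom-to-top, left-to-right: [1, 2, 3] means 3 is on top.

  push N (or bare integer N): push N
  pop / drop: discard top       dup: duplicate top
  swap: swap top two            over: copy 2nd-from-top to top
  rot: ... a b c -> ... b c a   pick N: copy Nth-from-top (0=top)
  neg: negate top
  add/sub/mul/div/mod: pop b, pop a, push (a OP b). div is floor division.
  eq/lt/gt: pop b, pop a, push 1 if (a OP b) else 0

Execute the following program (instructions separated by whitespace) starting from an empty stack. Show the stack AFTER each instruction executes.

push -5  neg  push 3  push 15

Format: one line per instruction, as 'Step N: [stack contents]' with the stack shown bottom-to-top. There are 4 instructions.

Step 1: [-5]
Step 2: [5]
Step 3: [5, 3]
Step 4: [5, 3, 15]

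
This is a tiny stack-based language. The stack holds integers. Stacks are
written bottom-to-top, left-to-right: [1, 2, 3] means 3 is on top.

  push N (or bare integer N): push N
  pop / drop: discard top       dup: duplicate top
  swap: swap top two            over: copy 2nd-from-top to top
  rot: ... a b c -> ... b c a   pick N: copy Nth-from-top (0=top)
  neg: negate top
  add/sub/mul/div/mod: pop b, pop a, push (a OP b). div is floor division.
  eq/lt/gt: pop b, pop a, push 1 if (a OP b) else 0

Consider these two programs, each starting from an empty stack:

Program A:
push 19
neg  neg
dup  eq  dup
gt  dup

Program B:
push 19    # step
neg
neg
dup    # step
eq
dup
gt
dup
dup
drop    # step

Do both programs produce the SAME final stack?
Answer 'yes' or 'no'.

Program A trace:
  After 'push 19': [19]
  After 'neg': [-19]
  After 'neg': [19]
  After 'dup': [19, 19]
  After 'eq': [1]
  After 'dup': [1, 1]
  After 'gt': [0]
  After 'dup': [0, 0]
Program A final stack: [0, 0]

Program B trace:
  After 'push 19': [19]
  After 'neg': [-19]
  After 'neg': [19]
  After 'dup': [19, 19]
  After 'eq': [1]
  After 'dup': [1, 1]
  After 'gt': [0]
  After 'dup': [0, 0]
  After 'dup': [0, 0, 0]
  After 'drop': [0, 0]
Program B final stack: [0, 0]
Same: yes

Answer: yes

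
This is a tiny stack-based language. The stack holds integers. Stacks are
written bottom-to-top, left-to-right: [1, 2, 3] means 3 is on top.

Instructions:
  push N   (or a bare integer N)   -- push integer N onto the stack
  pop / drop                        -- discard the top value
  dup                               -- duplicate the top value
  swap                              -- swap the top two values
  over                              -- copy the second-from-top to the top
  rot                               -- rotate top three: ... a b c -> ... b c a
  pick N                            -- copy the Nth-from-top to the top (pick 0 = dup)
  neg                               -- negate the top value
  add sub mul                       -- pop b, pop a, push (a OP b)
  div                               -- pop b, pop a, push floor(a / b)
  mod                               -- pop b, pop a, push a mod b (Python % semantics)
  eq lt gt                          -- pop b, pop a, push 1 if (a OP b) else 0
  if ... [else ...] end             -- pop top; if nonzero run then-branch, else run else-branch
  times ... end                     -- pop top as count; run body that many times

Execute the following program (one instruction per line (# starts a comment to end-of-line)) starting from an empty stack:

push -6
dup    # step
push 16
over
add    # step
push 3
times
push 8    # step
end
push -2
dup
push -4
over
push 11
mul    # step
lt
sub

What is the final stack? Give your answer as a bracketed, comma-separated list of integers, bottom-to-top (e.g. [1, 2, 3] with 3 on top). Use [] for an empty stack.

After 'push -6': [-6]
After 'dup': [-6, -6]
After 'push 16': [-6, -6, 16]
After 'over': [-6, -6, 16, -6]
After 'add': [-6, -6, 10]
After 'push 3': [-6, -6, 10, 3]
After 'times': [-6, -6, 10]
After 'push 8': [-6, -6, 10, 8]
After 'push 8': [-6, -6, 10, 8, 8]
After 'push 8': [-6, -6, 10, 8, 8, 8]
After 'push -2': [-6, -6, 10, 8, 8, 8, -2]
After 'dup': [-6, -6, 10, 8, 8, 8, -2, -2]
After 'push -4': [-6, -6, 10, 8, 8, 8, -2, -2, -4]
After 'over': [-6, -6, 10, 8, 8, 8, -2, -2, -4, -2]
After 'push 11': [-6, -6, 10, 8, 8, 8, -2, -2, -4, -2, 11]
After 'mul': [-6, -6, 10, 8, 8, 8, -2, -2, -4, -22]
After 'lt': [-6, -6, 10, 8, 8, 8, -2, -2, 0]
After 'sub': [-6, -6, 10, 8, 8, 8, -2, -2]

Answer: [-6, -6, 10, 8, 8, 8, -2, -2]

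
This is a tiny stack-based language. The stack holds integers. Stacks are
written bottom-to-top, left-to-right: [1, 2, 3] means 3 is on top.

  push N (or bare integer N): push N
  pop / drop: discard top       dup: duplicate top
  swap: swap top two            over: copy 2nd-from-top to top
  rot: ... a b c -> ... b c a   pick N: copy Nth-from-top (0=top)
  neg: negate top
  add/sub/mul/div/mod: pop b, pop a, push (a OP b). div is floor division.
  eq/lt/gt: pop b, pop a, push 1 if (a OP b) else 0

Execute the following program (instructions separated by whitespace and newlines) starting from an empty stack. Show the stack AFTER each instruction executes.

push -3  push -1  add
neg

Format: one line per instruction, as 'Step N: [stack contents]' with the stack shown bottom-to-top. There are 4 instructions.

Step 1: [-3]
Step 2: [-3, -1]
Step 3: [-4]
Step 4: [4]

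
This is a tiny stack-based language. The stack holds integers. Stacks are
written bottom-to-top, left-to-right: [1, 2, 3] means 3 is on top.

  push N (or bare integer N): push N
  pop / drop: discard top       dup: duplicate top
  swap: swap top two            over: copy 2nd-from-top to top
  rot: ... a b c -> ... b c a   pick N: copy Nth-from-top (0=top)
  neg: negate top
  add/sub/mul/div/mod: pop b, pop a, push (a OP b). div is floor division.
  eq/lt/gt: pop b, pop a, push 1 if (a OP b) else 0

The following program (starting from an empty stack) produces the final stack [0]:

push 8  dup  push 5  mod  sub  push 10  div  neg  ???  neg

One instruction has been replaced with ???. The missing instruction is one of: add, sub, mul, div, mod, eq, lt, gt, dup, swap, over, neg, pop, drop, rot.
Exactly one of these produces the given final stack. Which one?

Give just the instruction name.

Stack before ???: [0]
Stack after ???:  [0]
The instruction that transforms [0] -> [0] is: neg

Answer: neg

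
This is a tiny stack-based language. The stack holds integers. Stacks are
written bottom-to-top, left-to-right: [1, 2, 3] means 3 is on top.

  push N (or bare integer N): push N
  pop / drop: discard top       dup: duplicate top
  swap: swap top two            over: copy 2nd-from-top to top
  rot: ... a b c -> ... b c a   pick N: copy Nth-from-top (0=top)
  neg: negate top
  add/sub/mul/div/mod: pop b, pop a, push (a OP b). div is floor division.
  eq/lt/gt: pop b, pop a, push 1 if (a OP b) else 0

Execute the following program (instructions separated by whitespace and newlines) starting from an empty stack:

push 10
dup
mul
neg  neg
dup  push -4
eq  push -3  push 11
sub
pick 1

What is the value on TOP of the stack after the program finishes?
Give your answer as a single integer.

Answer: 0

Derivation:
After 'push 10': [10]
After 'dup': [10, 10]
After 'mul': [100]
After 'neg': [-100]
After 'neg': [100]
After 'dup': [100, 100]
After 'push -4': [100, 100, -4]
After 'eq': [100, 0]
After 'push -3': [100, 0, -3]
After 'push 11': [100, 0, -3, 11]
After 'sub': [100, 0, -14]
After 'pick 1': [100, 0, -14, 0]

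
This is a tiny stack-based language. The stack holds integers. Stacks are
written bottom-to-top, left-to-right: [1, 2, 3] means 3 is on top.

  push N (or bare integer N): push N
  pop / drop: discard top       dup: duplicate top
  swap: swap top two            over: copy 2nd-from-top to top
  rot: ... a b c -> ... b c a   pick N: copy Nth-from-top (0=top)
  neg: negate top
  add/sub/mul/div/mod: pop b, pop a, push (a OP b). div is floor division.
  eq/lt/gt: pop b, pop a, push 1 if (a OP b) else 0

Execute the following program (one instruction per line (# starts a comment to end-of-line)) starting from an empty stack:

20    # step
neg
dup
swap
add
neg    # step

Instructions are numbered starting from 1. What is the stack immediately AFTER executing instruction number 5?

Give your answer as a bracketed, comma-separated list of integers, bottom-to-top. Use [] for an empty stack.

Step 1 ('20'): [20]
Step 2 ('neg'): [-20]
Step 3 ('dup'): [-20, -20]
Step 4 ('swap'): [-20, -20]
Step 5 ('add'): [-40]

Answer: [-40]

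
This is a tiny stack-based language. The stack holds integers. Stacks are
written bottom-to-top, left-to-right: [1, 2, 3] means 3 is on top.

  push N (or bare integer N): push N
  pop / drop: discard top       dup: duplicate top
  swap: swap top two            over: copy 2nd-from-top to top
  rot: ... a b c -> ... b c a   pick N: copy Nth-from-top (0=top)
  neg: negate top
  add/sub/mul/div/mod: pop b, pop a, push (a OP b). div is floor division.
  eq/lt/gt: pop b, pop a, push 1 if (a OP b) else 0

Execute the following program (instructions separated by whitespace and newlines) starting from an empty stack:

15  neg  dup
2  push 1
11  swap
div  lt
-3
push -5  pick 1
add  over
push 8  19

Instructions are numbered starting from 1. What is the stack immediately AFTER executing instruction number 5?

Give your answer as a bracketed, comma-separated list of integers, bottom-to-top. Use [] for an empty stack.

Answer: [-15, -15, 2, 1]

Derivation:
Step 1 ('15'): [15]
Step 2 ('neg'): [-15]
Step 3 ('dup'): [-15, -15]
Step 4 ('2'): [-15, -15, 2]
Step 5 ('push 1'): [-15, -15, 2, 1]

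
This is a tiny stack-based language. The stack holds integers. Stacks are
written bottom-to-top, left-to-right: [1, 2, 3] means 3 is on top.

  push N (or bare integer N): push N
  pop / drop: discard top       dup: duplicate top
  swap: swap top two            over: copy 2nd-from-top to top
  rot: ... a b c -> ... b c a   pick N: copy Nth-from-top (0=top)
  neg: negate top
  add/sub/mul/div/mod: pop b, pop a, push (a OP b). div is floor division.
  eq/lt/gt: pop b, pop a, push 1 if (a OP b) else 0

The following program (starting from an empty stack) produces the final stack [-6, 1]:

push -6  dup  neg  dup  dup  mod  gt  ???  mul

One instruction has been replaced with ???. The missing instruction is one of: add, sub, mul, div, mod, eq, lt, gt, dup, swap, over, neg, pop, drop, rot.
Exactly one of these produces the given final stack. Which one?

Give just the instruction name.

Stack before ???: [-6, 1]
Stack after ???:  [-6, 1, 1]
The instruction that transforms [-6, 1] -> [-6, 1, 1] is: dup

Answer: dup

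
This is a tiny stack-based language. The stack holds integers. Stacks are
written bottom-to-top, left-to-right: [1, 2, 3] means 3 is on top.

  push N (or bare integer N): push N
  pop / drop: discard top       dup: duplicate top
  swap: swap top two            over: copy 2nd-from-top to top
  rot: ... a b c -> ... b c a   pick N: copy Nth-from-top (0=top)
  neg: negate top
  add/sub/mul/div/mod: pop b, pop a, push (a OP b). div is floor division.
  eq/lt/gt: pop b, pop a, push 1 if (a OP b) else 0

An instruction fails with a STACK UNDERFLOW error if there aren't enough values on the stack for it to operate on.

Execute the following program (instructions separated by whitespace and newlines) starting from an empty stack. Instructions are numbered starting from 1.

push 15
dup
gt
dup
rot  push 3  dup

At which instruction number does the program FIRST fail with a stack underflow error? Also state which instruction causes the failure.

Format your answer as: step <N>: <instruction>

Answer: step 5: rot

Derivation:
Step 1 ('push 15'): stack = [15], depth = 1
Step 2 ('dup'): stack = [15, 15], depth = 2
Step 3 ('gt'): stack = [0], depth = 1
Step 4 ('dup'): stack = [0, 0], depth = 2
Step 5 ('rot'): needs 3 value(s) but depth is 2 — STACK UNDERFLOW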